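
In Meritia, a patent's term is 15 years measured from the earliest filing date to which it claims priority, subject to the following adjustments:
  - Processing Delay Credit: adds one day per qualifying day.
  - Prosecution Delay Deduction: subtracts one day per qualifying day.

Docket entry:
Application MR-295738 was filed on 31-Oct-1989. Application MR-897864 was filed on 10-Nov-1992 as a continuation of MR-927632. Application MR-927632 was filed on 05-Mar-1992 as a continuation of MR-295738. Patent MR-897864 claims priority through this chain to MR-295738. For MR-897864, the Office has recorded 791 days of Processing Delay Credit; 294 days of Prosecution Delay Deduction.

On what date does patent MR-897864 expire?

Earliest priority filing: 31 October 1989.
Base term: 31 October 1989 + 15 years → 31 October 2004.
Processing Delay Credit: +791 days → 31 December 2006.
Prosecution Delay Deduction: −294 days → 12 March 2006.

March 12, 2006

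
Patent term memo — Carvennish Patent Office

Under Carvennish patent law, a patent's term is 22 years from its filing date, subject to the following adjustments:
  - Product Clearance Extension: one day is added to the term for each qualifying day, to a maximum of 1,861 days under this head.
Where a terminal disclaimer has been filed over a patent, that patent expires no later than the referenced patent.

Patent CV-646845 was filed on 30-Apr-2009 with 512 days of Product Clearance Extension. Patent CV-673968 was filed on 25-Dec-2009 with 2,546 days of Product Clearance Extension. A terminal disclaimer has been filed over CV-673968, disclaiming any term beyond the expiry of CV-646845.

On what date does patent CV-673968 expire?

Natural term of CV-673968:
  Base: filing + 22 years → 25 December 2031.
  Product Clearance Extension: 2546 days claimed exceeds the 1861-day cap, so +1861 days → 28 January 2037.
Expiry of referenced patent CV-646845:
  Base: filing + 22 years → 30 April 2031.
  Product Clearance Extension: 512 days (within the 1861-day cap) → +512 days → 23 September 2032.
Terminal disclaimer: CV-673968 expires on the earlier of 28 January 2037 and 23 September 2032.

2032-09-23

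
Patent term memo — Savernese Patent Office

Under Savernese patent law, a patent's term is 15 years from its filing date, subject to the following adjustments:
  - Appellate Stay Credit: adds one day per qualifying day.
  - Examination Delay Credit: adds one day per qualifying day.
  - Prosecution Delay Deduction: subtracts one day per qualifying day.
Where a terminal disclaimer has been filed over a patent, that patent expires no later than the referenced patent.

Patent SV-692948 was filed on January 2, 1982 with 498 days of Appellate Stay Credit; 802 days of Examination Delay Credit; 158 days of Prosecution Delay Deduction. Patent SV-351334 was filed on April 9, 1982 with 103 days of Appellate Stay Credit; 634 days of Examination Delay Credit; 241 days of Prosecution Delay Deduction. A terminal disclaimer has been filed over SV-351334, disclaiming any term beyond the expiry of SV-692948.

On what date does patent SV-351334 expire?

Natural term of SV-351334:
  Base: filing + 15 years → 9 April 1997.
  Appellate Stay Credit: +103 days → 21 July 1997.
  Examination Delay Credit: +634 days → 16 April 1999.
  Prosecution Delay Deduction: −241 days → 18 August 1998.
Expiry of referenced patent SV-692948:
  Base: filing + 15 years → 2 January 1997.
  Appellate Stay Credit: +498 days → 15 May 1998.
  Examination Delay Credit: +802 days → 25 July 2000.
  Prosecution Delay Deduction: −158 days → 18 February 2000.
Terminal disclaimer: SV-351334 expires on the earlier of 18 August 1998 and 18 February 2000.

1998-08-18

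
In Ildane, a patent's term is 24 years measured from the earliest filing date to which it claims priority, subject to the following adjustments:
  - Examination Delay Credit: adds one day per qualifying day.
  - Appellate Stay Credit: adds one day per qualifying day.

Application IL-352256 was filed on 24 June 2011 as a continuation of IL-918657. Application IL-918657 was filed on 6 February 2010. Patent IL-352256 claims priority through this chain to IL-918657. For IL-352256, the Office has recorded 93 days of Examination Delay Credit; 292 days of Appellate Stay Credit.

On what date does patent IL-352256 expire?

Earliest priority filing: 6 February 2010.
Base term: 6 February 2010 + 24 years → 6 February 2034.
Examination Delay Credit: +93 days → 10 May 2034.
Appellate Stay Credit: +292 days → 26 February 2035.

February 26, 2035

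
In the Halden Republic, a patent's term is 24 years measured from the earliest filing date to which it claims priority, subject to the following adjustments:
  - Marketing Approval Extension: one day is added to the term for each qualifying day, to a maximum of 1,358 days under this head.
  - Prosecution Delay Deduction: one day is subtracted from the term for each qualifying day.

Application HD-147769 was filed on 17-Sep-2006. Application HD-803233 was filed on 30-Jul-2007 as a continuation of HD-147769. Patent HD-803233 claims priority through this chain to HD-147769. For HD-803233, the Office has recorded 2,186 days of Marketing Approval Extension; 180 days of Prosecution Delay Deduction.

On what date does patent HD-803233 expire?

Earliest priority filing: 17 September 2006.
Base term: 17 September 2006 + 24 years → 17 September 2030.
Marketing Approval Extension: 2186 days claimed exceeds the 1358-day cap, so +1358 days → 6 June 2034.
Prosecution Delay Deduction: −180 days → 8 December 2033.

2033-12-08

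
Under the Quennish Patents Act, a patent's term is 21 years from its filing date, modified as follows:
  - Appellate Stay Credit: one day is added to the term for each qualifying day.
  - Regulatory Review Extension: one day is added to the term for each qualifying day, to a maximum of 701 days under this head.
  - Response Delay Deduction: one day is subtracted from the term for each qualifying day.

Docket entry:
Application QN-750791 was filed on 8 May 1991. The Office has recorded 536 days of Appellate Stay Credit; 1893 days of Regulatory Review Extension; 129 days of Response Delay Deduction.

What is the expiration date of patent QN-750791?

Base term: filing date + 21 years → 8 May 2012.
Appellate Stay Credit: +536 days → 26 October 2013.
Regulatory Review Extension: 1893 days claimed exceeds the 701-day cap, so +701 days → 27 September 2015.
Response Delay Deduction: −129 days → 21 May 2015.

2015-05-21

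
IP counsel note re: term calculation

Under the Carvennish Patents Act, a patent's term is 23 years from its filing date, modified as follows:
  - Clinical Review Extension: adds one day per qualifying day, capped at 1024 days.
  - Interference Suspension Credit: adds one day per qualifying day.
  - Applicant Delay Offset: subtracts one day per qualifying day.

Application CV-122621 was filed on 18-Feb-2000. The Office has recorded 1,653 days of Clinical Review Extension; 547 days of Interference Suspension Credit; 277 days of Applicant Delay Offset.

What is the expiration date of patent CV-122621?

Base term: filing date + 23 years → 18 February 2023.
Clinical Review Extension: 1653 days claimed exceeds the 1024-day cap, so +1024 days → 8 December 2025.
Interference Suspension Credit: +547 days → 8 June 2027.
Applicant Delay Offset: −277 days → 4 September 2026.

2026-09-04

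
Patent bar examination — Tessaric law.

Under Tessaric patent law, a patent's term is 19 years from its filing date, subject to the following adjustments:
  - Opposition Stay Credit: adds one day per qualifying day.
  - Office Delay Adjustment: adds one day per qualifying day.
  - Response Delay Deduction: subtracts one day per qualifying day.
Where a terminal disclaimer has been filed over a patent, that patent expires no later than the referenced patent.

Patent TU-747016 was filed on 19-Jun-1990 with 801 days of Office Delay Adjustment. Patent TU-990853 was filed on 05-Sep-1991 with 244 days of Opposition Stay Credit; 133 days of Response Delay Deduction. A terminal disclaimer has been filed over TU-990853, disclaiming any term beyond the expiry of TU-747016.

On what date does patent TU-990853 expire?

Natural term of TU-990853:
  Base: filing + 19 years → 5 September 2010.
  Opposition Stay Credit: +244 days → 7 May 2011.
  Response Delay Deduction: −133 days → 25 December 2010.
Expiry of referenced patent TU-747016:
  Base: filing + 19 years → 19 June 2009.
  Office Delay Adjustment: +801 days → 29 August 2011.
Terminal disclaimer: TU-990853 expires on the earlier of 25 December 2010 and 29 August 2011.

2010-12-25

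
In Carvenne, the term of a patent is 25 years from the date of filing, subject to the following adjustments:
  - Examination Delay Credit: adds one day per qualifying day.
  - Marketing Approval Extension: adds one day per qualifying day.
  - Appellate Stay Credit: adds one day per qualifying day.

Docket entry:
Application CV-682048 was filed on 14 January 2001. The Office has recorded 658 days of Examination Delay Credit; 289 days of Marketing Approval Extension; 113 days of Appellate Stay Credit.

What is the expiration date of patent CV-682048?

Base term: filing date + 25 years → 14 January 2026.
Examination Delay Credit: +658 days → 3 November 2027.
Marketing Approval Extension: +289 days → 18 August 2028.
Appellate Stay Credit: +113 days → 9 December 2028.

December 9, 2028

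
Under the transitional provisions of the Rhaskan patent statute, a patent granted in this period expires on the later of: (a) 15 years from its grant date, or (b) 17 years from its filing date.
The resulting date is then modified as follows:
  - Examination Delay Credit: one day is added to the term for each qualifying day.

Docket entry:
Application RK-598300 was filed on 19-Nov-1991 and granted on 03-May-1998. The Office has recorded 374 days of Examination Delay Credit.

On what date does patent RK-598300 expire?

(a) grant + 15 years → 3 May 2013.
(b) filing + 17 years → 19 November 2008.
Later of the two: 3 May 2013.
Examination Delay Credit: +374 days → 12 May 2014.

May 12, 2014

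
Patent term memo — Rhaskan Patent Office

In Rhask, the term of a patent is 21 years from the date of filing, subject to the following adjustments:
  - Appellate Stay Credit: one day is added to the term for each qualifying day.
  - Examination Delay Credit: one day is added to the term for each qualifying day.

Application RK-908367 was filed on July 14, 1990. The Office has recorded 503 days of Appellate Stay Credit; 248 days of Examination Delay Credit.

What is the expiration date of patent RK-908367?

Base term: filing date + 21 years → 14 July 2011.
Appellate Stay Credit: +503 days → 28 November 2012.
Examination Delay Credit: +248 days → 3 August 2013.

2013-08-03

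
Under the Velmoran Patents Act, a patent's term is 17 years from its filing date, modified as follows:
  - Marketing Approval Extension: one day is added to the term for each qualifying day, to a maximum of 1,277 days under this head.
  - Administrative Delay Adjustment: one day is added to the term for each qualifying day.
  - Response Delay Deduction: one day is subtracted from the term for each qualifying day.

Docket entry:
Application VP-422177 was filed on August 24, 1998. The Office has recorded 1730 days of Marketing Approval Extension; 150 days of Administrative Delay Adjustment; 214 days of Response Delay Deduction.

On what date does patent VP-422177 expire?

Base term: filing date + 17 years → 24 August 2015.
Marketing Approval Extension: 1730 days claimed exceeds the 1277-day cap, so +1277 days → 21 February 2019.
Administrative Delay Adjustment: +150 days → 21 July 2019.
Response Delay Deduction: −214 days → 19 December 2018.

December 19, 2018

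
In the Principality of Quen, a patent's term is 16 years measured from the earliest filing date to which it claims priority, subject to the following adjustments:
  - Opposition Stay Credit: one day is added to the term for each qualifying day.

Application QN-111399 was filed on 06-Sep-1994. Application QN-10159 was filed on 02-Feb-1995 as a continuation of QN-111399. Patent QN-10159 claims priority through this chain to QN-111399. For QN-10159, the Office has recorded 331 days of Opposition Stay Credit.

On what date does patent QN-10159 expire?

Earliest priority filing: 6 September 1994.
Base term: 6 September 1994 + 16 years → 6 September 2010.
Opposition Stay Credit: +331 days → 3 August 2011.

August 3, 2011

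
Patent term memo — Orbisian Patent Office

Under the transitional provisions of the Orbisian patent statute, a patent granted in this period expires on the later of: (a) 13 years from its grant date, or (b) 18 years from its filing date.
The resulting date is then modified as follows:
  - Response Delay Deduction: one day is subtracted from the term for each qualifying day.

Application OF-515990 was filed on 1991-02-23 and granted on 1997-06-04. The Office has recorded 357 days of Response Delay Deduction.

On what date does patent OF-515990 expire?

(a) grant + 13 years → 4 June 2010.
(b) filing + 18 years → 23 February 2009.
Later of the two: 4 June 2010.
Response Delay Deduction: −357 days → 12 June 2009.

2009-06-12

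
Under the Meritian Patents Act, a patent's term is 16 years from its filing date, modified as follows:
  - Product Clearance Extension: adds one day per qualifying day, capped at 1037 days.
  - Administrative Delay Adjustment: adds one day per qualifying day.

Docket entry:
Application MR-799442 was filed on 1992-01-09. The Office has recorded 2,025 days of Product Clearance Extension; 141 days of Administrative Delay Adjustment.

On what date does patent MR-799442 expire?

Base term: filing date + 16 years → 9 January 2008.
Product Clearance Extension: 2025 days claimed exceeds the 1037-day cap, so +1037 days → 11 November 2010.
Administrative Delay Adjustment: +141 days → 1 April 2011.

April 1, 2011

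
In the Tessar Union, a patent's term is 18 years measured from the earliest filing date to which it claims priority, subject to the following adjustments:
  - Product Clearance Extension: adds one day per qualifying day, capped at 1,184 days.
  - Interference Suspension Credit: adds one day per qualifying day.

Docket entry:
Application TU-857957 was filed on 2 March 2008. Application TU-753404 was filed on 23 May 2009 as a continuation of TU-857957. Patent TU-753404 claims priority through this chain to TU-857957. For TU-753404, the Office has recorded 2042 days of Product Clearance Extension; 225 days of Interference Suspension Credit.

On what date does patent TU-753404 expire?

2030-01-09

Earliest priority filing: 2 March 2008.
Base term: 2 March 2008 + 18 years → 2 March 2026.
Product Clearance Extension: 2042 days claimed exceeds the 1184-day cap, so +1184 days → 29 May 2029.
Interference Suspension Credit: +225 days → 9 January 2030.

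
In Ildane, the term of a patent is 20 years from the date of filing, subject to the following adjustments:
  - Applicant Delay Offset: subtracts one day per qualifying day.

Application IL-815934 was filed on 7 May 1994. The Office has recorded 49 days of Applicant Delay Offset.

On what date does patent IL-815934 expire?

March 19, 2014

Base term: filing date + 20 years → 7 May 2014.
Applicant Delay Offset: −49 days → 19 March 2014.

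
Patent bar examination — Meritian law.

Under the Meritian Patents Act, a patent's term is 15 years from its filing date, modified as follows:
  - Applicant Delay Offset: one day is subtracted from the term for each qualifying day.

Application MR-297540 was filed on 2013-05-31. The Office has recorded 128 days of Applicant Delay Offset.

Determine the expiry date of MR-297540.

January 24, 2028

Base term: filing date + 15 years → 31 May 2028.
Applicant Delay Offset: −128 days → 24 January 2028.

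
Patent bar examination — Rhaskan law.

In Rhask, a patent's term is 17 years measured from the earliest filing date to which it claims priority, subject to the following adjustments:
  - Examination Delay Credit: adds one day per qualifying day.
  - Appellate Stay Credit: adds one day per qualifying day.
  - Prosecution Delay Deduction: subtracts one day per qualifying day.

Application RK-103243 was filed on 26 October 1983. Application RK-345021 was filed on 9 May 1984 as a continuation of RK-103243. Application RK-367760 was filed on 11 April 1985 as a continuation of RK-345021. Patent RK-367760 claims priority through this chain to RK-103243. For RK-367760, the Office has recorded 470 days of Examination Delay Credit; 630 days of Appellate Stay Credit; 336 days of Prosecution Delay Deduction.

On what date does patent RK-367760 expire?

Earliest priority filing: 26 October 1983.
Base term: 26 October 1983 + 17 years → 26 October 2000.
Examination Delay Credit: +470 days → 8 February 2002.
Appellate Stay Credit: +630 days → 31 October 2003.
Prosecution Delay Deduction: −336 days → 29 November 2002.

November 29, 2002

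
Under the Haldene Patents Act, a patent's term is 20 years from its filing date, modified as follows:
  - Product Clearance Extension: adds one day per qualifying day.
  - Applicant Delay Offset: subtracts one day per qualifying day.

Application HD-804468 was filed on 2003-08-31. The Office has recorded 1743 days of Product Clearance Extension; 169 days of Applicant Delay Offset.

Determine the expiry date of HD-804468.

2027-12-22

Base term: filing date + 20 years → 31 August 2023.
Product Clearance Extension: +1743 days → 8 June 2028.
Applicant Delay Offset: −169 days → 22 December 2027.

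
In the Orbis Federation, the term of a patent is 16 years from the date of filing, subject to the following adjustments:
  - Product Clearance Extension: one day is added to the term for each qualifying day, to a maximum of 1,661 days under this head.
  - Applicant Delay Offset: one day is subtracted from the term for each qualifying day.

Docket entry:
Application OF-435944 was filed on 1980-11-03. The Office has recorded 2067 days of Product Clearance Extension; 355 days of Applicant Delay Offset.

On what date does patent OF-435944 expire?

June 1, 2000

Base term: filing date + 16 years → 3 November 1996.
Product Clearance Extension: 2067 days claimed exceeds the 1661-day cap, so +1661 days → 22 May 2001.
Applicant Delay Offset: −355 days → 1 June 2000.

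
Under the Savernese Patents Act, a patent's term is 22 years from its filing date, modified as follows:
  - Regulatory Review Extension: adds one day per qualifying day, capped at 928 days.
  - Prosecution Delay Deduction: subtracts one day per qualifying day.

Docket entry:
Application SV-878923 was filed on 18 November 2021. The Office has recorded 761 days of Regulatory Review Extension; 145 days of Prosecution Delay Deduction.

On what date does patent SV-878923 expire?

July 26, 2045

Base term: filing date + 22 years → 18 November 2043.
Regulatory Review Extension: 761 days (within the 928-day cap) → +761 days → 18 December 2045.
Prosecution Delay Deduction: −145 days → 26 July 2045.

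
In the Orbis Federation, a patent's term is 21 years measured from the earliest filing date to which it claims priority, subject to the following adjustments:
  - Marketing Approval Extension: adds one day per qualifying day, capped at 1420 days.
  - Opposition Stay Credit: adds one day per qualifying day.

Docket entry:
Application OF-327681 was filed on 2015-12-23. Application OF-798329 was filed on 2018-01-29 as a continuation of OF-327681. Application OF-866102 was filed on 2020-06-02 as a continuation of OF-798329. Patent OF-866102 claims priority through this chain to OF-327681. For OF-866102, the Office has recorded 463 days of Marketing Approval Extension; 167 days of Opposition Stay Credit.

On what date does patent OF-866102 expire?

Earliest priority filing: 23 December 2015.
Base term: 23 December 2015 + 21 years → 23 December 2036.
Marketing Approval Extension: 463 days (within the 1420-day cap) → +463 days → 31 March 2038.
Opposition Stay Credit: +167 days → 14 September 2038.

September 14, 2038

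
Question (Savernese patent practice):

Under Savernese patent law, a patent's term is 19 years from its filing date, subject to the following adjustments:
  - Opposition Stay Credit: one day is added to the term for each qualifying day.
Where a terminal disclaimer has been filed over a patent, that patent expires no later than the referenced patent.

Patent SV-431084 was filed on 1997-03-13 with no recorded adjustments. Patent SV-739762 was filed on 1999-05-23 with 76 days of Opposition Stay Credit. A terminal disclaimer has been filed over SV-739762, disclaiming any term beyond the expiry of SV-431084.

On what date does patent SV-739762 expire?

2016-03-13

Natural term of SV-739762:
  Base: filing + 19 years → 23 May 2018.
  Opposition Stay Credit: +76 days → 7 August 2018.
Expiry of referenced patent SV-431084:
  Base: filing + 19 years → 13 March 2016.
Terminal disclaimer: SV-739762 expires on the earlier of 7 August 2018 and 13 March 2016.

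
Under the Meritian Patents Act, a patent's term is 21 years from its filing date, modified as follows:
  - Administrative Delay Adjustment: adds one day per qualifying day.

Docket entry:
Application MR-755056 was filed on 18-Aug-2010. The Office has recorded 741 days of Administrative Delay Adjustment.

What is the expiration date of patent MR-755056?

August 28, 2033

Base term: filing date + 21 years → 18 August 2031.
Administrative Delay Adjustment: +741 days → 28 August 2033.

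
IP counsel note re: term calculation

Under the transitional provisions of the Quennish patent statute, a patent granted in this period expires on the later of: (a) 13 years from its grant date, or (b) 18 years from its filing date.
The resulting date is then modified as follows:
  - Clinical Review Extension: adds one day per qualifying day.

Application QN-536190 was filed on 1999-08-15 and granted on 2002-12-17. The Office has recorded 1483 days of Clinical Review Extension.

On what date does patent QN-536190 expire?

2021-09-06

(a) grant + 13 years → 17 December 2015.
(b) filing + 18 years → 15 August 2017.
Later of the two: 15 August 2017.
Clinical Review Extension: +1483 days → 6 September 2021.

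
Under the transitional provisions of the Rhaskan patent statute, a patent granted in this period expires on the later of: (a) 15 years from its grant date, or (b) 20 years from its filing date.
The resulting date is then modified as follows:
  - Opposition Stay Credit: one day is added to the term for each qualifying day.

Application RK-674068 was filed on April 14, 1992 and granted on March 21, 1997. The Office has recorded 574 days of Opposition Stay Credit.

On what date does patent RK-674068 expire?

November 9, 2013

(a) grant + 15 years → 21 March 2012.
(b) filing + 20 years → 14 April 2012.
Later of the two: 14 April 2012.
Opposition Stay Credit: +574 days → 9 November 2013.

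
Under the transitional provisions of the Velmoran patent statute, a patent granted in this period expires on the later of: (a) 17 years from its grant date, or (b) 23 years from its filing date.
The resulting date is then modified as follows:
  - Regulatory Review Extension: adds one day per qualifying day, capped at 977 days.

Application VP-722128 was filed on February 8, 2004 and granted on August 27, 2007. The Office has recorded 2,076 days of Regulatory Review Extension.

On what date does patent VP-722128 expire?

(a) grant + 17 years → 27 August 2024.
(b) filing + 23 years → 8 February 2027.
Later of the two: 8 February 2027.
Regulatory Review Extension: 2076 days claimed exceeds the 977-day cap, so +977 days → 12 October 2029.

2029-10-12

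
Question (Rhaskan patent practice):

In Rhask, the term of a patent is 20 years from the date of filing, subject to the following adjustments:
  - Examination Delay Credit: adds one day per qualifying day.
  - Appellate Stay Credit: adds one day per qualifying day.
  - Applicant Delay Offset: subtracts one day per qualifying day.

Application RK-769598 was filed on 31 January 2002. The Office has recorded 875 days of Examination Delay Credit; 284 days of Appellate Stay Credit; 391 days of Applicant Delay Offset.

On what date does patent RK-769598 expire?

2024-03-09

Base term: filing date + 20 years → 31 January 2022.
Examination Delay Credit: +875 days → 24 June 2024.
Appellate Stay Credit: +284 days → 4 April 2025.
Applicant Delay Offset: −391 days → 9 March 2024.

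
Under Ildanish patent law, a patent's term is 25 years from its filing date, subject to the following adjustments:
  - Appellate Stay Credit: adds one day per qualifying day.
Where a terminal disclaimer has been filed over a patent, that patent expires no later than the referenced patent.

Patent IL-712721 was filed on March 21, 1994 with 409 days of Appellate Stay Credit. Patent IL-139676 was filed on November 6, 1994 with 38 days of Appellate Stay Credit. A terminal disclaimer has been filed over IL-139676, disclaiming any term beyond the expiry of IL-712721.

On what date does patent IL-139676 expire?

Natural term of IL-139676:
  Base: filing + 25 years → 6 November 2019.
  Appellate Stay Credit: +38 days → 14 December 2019.
Expiry of referenced patent IL-712721:
  Base: filing + 25 years → 21 March 2019.
  Appellate Stay Credit: +409 days → 3 May 2020.
Terminal disclaimer: IL-139676 expires on the earlier of 14 December 2019 and 3 May 2020.

December 14, 2019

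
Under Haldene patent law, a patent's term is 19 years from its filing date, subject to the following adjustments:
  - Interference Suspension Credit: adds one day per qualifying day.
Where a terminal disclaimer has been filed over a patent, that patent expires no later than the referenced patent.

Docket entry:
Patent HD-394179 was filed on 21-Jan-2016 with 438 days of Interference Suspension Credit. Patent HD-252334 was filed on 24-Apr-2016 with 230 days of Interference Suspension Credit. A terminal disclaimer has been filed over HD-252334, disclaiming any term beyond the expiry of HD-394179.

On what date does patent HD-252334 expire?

Natural term of HD-252334:
  Base: filing + 19 years → 24 April 2035.
  Interference Suspension Credit: +230 days → 10 December 2035.
Expiry of referenced patent HD-394179:
  Base: filing + 19 years → 21 January 2035.
  Interference Suspension Credit: +438 days → 3 April 2036.
Terminal disclaimer: HD-252334 expires on the earlier of 10 December 2035 and 3 April 2036.

December 10, 2035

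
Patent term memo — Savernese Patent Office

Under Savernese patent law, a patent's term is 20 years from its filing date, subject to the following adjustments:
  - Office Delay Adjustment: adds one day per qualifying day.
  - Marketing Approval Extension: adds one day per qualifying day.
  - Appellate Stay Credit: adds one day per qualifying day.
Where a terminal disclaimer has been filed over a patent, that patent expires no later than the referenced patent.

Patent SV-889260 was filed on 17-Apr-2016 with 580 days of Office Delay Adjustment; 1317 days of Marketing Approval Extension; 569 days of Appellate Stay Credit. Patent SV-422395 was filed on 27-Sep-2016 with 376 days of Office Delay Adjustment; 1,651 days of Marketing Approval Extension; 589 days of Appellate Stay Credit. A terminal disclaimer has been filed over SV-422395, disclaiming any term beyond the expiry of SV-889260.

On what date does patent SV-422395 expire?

2043-01-17

Natural term of SV-422395:
  Base: filing + 20 years → 27 September 2036.
  Office Delay Adjustment: +376 days → 8 October 2037.
  Marketing Approval Extension: +1651 days → 16 April 2042.
  Appellate Stay Credit: +589 days → 26 November 2043.
Expiry of referenced patent SV-889260:
  Base: filing + 20 years → 17 April 2036.
  Office Delay Adjustment: +580 days → 18 November 2037.
  Marketing Approval Extension: +1317 days → 27 June 2041.
  Appellate Stay Credit: +569 days → 17 January 2043.
Terminal disclaimer: SV-422395 expires on the earlier of 26 November 2043 and 17 January 2043.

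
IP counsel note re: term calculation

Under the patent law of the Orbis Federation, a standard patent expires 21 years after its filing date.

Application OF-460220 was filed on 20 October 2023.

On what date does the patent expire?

October 20, 2044

Filing date + 21 years → 20 October 2044.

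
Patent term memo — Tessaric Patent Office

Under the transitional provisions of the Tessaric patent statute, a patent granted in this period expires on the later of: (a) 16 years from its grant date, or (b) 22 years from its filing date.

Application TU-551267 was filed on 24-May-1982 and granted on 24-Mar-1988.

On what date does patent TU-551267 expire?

May 24, 2004

(a) grant + 16 years → 24 March 2004.
(b) filing + 22 years → 24 May 2004.
Later of the two: 24 May 2004.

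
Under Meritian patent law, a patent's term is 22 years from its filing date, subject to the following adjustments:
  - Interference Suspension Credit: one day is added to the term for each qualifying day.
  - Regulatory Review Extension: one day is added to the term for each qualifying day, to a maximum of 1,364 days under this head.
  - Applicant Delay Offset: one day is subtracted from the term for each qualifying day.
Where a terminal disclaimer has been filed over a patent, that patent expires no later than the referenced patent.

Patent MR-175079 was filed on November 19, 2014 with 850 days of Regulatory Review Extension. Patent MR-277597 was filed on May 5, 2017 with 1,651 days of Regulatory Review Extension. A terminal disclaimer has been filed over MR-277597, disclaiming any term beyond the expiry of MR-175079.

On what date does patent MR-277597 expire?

Natural term of MR-277597:
  Base: filing + 22 years → 5 May 2039.
  Regulatory Review Extension: 1651 days claimed exceeds the 1364-day cap, so +1364 days → 28 January 2043.
Expiry of referenced patent MR-175079:
  Base: filing + 22 years → 19 November 2036.
  Regulatory Review Extension: 850 days (within the 1364-day cap) → +850 days → 19 March 2039.
Terminal disclaimer: MR-277597 expires on the earlier of 28 January 2043 and 19 March 2039.

2039-03-19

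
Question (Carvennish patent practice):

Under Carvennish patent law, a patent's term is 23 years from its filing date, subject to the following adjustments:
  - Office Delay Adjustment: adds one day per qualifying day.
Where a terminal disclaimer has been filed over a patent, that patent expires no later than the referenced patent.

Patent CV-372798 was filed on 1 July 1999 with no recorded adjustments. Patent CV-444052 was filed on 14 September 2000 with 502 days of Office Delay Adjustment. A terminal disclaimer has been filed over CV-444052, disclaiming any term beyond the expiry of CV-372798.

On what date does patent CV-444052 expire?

2022-07-01

Natural term of CV-444052:
  Base: filing + 23 years → 14 September 2023.
  Office Delay Adjustment: +502 days → 28 January 2025.
Expiry of referenced patent CV-372798:
  Base: filing + 23 years → 1 July 2022.
Terminal disclaimer: CV-444052 expires on the earlier of 28 January 2025 and 1 July 2022.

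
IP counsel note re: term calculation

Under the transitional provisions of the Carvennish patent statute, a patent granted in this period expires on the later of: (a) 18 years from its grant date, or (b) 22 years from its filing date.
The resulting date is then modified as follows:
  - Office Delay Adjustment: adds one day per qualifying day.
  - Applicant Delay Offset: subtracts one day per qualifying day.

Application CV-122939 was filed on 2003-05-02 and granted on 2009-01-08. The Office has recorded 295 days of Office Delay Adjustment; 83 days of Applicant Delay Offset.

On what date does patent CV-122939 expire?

(a) grant + 18 years → 8 January 2027.
(b) filing + 22 years → 2 May 2025.
Later of the two: 8 January 2027.
Office Delay Adjustment: +295 days → 30 October 2027.
Applicant Delay Offset: −83 days → 8 August 2027.

August 8, 2027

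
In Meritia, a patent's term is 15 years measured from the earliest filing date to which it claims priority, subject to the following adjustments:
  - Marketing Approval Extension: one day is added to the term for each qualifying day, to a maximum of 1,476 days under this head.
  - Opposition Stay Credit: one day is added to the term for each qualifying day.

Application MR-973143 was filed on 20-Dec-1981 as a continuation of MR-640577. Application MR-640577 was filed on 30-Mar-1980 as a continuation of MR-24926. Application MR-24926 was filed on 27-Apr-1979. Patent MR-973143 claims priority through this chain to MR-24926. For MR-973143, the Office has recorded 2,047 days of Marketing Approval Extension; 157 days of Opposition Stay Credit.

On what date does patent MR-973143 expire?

Earliest priority filing: 27 April 1979.
Base term: 27 April 1979 + 15 years → 27 April 1994.
Marketing Approval Extension: 2047 days claimed exceeds the 1476-day cap, so +1476 days → 12 May 1998.
Opposition Stay Credit: +157 days → 16 October 1998.

October 16, 1998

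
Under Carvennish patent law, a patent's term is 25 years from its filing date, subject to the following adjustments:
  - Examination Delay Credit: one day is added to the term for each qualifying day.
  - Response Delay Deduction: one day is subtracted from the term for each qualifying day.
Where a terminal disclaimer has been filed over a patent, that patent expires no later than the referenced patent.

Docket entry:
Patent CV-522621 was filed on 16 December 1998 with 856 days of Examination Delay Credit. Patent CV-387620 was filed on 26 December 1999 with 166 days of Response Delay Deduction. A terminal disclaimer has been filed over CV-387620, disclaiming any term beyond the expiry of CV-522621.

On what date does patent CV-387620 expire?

Natural term of CV-387620:
  Base: filing + 25 years → 26 December 2024.
  Response Delay Deduction: −166 days → 13 July 2024.
Expiry of referenced patent CV-522621:
  Base: filing + 25 years → 16 December 2023.
  Examination Delay Credit: +856 days → 20 April 2026.
Terminal disclaimer: CV-387620 expires on the earlier of 13 July 2024 and 20 April 2026.

July 13, 2024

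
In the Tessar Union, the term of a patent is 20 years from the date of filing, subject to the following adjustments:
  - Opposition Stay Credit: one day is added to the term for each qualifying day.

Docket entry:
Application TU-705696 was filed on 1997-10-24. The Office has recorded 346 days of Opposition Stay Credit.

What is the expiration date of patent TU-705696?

Base term: filing date + 20 years → 24 October 2017.
Opposition Stay Credit: +346 days → 5 October 2018.

October 5, 2018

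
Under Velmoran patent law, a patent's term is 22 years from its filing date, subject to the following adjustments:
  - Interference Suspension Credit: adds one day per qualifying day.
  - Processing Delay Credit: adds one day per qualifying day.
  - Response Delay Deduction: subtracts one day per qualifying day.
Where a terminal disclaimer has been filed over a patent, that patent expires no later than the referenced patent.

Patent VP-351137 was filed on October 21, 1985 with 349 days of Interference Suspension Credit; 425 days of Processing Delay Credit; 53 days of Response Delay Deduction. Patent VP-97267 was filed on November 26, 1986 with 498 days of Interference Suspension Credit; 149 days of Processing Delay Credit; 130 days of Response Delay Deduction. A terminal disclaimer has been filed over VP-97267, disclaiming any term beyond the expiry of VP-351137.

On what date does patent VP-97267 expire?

Natural term of VP-97267:
  Base: filing + 22 years → 26 November 2008.
  Interference Suspension Credit: +498 days → 8 April 2010.
  Processing Delay Credit: +149 days → 4 September 2010.
  Response Delay Deduction: −130 days → 27 April 2010.
Expiry of referenced patent VP-351137:
  Base: filing + 22 years → 21 October 2007.
  Interference Suspension Credit: +349 days → 4 October 2008.
  Processing Delay Credit: +425 days → 3 December 2009.
  Response Delay Deduction: −53 days → 11 October 2009.
Terminal disclaimer: VP-97267 expires on the earlier of 27 April 2010 and 11 October 2009.

2009-10-11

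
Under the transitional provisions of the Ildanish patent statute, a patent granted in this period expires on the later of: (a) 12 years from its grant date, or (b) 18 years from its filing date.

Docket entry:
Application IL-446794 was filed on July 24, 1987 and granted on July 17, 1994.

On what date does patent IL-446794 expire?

July 17, 2006

(a) grant + 12 years → 17 July 2006.
(b) filing + 18 years → 24 July 2005.
Later of the two: 17 July 2006.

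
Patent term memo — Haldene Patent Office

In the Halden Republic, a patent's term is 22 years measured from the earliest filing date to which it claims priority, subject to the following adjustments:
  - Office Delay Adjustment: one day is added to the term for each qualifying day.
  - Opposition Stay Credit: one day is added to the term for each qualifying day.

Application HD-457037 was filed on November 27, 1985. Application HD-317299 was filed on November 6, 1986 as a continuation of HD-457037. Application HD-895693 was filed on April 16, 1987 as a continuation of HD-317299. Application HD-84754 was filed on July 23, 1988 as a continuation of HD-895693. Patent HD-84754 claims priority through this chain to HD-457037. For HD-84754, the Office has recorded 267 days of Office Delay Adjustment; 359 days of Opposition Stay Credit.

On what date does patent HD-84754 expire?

August 14, 2009

Earliest priority filing: 27 November 1985.
Base term: 27 November 1985 + 22 years → 27 November 2007.
Office Delay Adjustment: +267 days → 20 August 2008.
Opposition Stay Credit: +359 days → 14 August 2009.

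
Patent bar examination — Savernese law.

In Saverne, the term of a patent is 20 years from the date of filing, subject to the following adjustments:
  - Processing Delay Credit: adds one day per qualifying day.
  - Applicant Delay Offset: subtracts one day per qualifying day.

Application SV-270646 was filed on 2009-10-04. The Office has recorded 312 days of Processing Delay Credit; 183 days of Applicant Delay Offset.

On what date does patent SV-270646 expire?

Base term: filing date + 20 years → 4 October 2029.
Processing Delay Credit: +312 days → 12 August 2030.
Applicant Delay Offset: −183 days → 10 February 2030.

February 10, 2030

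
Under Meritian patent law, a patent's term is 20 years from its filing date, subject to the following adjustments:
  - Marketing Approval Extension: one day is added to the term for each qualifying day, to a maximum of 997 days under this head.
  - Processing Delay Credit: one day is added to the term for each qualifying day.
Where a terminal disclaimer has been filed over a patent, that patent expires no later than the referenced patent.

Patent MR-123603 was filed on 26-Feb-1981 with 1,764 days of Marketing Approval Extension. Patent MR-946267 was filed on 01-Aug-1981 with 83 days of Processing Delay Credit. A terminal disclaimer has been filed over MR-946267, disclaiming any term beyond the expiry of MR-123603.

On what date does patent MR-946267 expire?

Natural term of MR-946267:
  Base: filing + 20 years → 1 August 2001.
  Processing Delay Credit: +83 days → 23 October 2001.
Expiry of referenced patent MR-123603:
  Base: filing + 20 years → 26 February 2001.
  Marketing Approval Extension: 1764 days claimed exceeds the 997-day cap, so +997 days → 20 November 2003.
Terminal disclaimer: MR-946267 expires on the earlier of 23 October 2001 and 20 November 2003.

October 23, 2001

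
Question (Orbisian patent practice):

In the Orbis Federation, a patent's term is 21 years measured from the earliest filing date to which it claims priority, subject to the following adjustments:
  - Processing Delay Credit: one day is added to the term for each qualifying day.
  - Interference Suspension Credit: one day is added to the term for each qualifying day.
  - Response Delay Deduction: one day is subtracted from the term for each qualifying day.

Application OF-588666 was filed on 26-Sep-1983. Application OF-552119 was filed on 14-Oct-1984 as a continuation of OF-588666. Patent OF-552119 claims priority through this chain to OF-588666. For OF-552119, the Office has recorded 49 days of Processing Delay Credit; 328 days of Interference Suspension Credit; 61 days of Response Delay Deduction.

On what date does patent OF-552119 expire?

Earliest priority filing: 26 September 1983.
Base term: 26 September 1983 + 21 years → 26 September 2004.
Processing Delay Credit: +49 days → 14 November 2004.
Interference Suspension Credit: +328 days → 8 October 2005.
Response Delay Deduction: −61 days → 8 August 2005.

2005-08-08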